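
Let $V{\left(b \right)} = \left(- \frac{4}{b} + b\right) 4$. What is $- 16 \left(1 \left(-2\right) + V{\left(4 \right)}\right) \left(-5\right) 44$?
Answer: $35200$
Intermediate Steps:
$V{\left(b \right)} = - \frac{16}{b} + 4 b$ ($V{\left(b \right)} = \left(b - \frac{4}{b}\right) 4 = - \frac{16}{b} + 4 b$)
$- 16 \left(1 \left(-2\right) + V{\left(4 \right)}\right) \left(-5\right) 44 = - 16 \left(1 \left(-2\right) + \left(- \frac{16}{4} + 4 \cdot 4\right)\right) \left(-5\right) 44 = - 16 \left(-2 + \left(\left(-16\right) \frac{1}{4} + 16\right)\right) \left(-5\right) 44 = - 16 \left(-2 + \left(-4 + 16\right)\right) \left(-5\right) 44 = - 16 \left(-2 + 12\right) \left(-5\right) 44 = - 16 \cdot 10 \left(-5\right) 44 = \left(-16\right) \left(-50\right) 44 = 800 \cdot 44 = 35200$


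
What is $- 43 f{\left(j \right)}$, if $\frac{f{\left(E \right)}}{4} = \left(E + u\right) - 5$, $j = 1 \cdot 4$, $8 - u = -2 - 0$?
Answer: $-1548$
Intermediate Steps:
$u = 10$ ($u = 8 - \left(-2 - 0\right) = 8 - \left(-2 + 0\right) = 8 - -2 = 8 + 2 = 10$)
$j = 4$
$f{\left(E \right)} = 20 + 4 E$ ($f{\left(E \right)} = 4 \left(\left(E + 10\right) - 5\right) = 4 \left(\left(10 + E\right) - 5\right) = 4 \left(5 + E\right) = 20 + 4 E$)
$- 43 f{\left(j \right)} = - 43 \left(20 + 4 \cdot 4\right) = - 43 \left(20 + 16\right) = \left(-43\right) 36 = -1548$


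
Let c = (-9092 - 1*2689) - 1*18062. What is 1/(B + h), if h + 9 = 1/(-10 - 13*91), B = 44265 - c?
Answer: 1193/88400106 ≈ 1.3495e-5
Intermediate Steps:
c = -29843 (c = (-9092 - 2689) - 18062 = -11781 - 18062 = -29843)
B = 74108 (B = 44265 - 1*(-29843) = 44265 + 29843 = 74108)
h = -10738/1193 (h = -9 + 1/(-10 - 13*91) = -9 + 1/(-10 - 1183) = -9 + 1/(-1193) = -9 - 1/1193 = -10738/1193 ≈ -9.0008)
1/(B + h) = 1/(74108 - 10738/1193) = 1/(88400106/1193) = 1193/88400106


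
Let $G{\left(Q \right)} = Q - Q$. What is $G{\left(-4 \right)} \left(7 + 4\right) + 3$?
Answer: $3$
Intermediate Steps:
$G{\left(Q \right)} = 0$
$G{\left(-4 \right)} \left(7 + 4\right) + 3 = 0 \left(7 + 4\right) + 3 = 0 \cdot 11 + 3 = 0 + 3 = 3$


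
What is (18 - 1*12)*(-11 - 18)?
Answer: -174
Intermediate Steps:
(18 - 1*12)*(-11 - 18) = (18 - 12)*(-29) = 6*(-29) = -174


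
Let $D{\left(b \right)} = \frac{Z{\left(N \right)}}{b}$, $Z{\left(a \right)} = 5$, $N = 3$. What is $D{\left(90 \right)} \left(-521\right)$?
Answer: $- \frac{521}{18} \approx -28.944$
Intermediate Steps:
$D{\left(b \right)} = \frac{5}{b}$
$D{\left(90 \right)} \left(-521\right) = \frac{5}{90} \left(-521\right) = 5 \cdot \frac{1}{90} \left(-521\right) = \frac{1}{18} \left(-521\right) = - \frac{521}{18}$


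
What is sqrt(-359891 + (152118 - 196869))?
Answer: 7*I*sqrt(8258) ≈ 636.12*I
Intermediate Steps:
sqrt(-359891 + (152118 - 196869)) = sqrt(-359891 - 44751) = sqrt(-404642) = 7*I*sqrt(8258)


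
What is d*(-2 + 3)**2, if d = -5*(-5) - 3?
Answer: 22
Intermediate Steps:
d = 22 (d = 25 - 3 = 22)
d*(-2 + 3)**2 = 22*(-2 + 3)**2 = 22*1**2 = 22*1 = 22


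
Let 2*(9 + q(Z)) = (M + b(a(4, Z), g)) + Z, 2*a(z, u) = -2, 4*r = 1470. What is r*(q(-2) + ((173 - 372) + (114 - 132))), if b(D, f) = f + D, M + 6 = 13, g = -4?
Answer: -83055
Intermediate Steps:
r = 735/2 (r = (¼)*1470 = 735/2 ≈ 367.50)
a(z, u) = -1 (a(z, u) = (½)*(-2) = -1)
M = 7 (M = -6 + 13 = 7)
b(D, f) = D + f
q(Z) = -8 + Z/2 (q(Z) = -9 + ((7 + (-1 - 4)) + Z)/2 = -9 + ((7 - 5) + Z)/2 = -9 + (2 + Z)/2 = -9 + (1 + Z/2) = -8 + Z/2)
r*(q(-2) + ((173 - 372) + (114 - 132))) = 735*((-8 + (½)*(-2)) + ((173 - 372) + (114 - 132)))/2 = 735*((-8 - 1) + (-199 - 18))/2 = 735*(-9 - 217)/2 = (735/2)*(-226) = -83055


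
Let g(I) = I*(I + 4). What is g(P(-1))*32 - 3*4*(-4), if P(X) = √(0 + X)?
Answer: 16 + 128*I ≈ 16.0 + 128.0*I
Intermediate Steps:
P(X) = √X
g(I) = I*(4 + I)
g(P(-1))*32 - 3*4*(-4) = (√(-1)*(4 + √(-1)))*32 - 3*4*(-4) = (I*(4 + I))*32 - 12*(-4) = 32*I*(4 + I) + 48 = 48 + 32*I*(4 + I)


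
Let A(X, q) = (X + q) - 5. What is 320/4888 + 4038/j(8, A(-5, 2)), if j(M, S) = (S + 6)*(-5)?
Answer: 1233809/3055 ≈ 403.87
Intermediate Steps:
A(X, q) = -5 + X + q
j(M, S) = -30 - 5*S (j(M, S) = (6 + S)*(-5) = -30 - 5*S)
320/4888 + 4038/j(8, A(-5, 2)) = 320/4888 + 4038/(-30 - 5*(-5 - 5 + 2)) = 320*(1/4888) + 4038/(-30 - 5*(-8)) = 40/611 + 4038/(-30 + 40) = 40/611 + 4038/10 = 40/611 + 4038*(⅒) = 40/611 + 2019/5 = 1233809/3055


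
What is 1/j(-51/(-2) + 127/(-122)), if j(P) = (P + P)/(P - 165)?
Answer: -8573/2984 ≈ -2.8730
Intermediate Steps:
j(P) = 2*P/(-165 + P) (j(P) = (2*P)/(-165 + P) = 2*P/(-165 + P))
1/j(-51/(-2) + 127/(-122)) = 1/(2*(-51/(-2) + 127/(-122))/(-165 + (-51/(-2) + 127/(-122)))) = 1/(2*(-51*(-1/2) + 127*(-1/122))/(-165 + (-51*(-1/2) + 127*(-1/122)))) = 1/(2*(51/2 - 127/122)/(-165 + (51/2 - 127/122))) = 1/(2*(1492/61)/(-165 + 1492/61)) = 1/(2*(1492/61)/(-8573/61)) = 1/(2*(1492/61)*(-61/8573)) = 1/(-2984/8573) = -8573/2984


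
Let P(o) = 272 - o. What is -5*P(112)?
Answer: -800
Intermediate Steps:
-5*P(112) = -5*(272 - 1*112) = -5*(272 - 112) = -5*160 = -800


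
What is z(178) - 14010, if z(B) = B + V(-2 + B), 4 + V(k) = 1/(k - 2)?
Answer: -2407463/174 ≈ -13836.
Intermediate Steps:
V(k) = -4 + 1/(-2 + k) (V(k) = -4 + 1/(k - 2) = -4 + 1/(-2 + k))
z(B) = B + (17 - 4*B)/(-4 + B) (z(B) = B + (9 - 4*(-2 + B))/(-2 + (-2 + B)) = B + (9 + (8 - 4*B))/(-4 + B) = B + (17 - 4*B)/(-4 + B))
z(178) - 14010 = (17 + 178² - 8*178)/(-4 + 178) - 14010 = (17 + 31684 - 1424)/174 - 14010 = (1/174)*30277 - 14010 = 30277/174 - 14010 = -2407463/174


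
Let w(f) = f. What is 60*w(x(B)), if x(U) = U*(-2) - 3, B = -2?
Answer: 60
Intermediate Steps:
x(U) = -3 - 2*U (x(U) = -2*U - 3 = -3 - 2*U)
60*w(x(B)) = 60*(-3 - 2*(-2)) = 60*(-3 + 4) = 60*1 = 60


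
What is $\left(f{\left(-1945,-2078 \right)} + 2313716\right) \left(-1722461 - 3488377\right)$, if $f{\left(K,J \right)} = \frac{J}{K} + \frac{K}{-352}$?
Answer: $- \frac{4127158354746591099}{342320} \approx -1.2056 \cdot 10^{13}$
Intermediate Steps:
$f{\left(K,J \right)} = - \frac{K}{352} + \frac{J}{K}$ ($f{\left(K,J \right)} = \frac{J}{K} + K \left(- \frac{1}{352}\right) = \frac{J}{K} - \frac{K}{352} = - \frac{K}{352} + \frac{J}{K}$)
$\left(f{\left(-1945,-2078 \right)} + 2313716\right) \left(-1722461 - 3488377\right) = \left(\left(\left(- \frac{1}{352}\right) \left(-1945\right) - \frac{2078}{-1945}\right) + 2313716\right) \left(-1722461 - 3488377\right) = \left(\left(\frac{1945}{352} - - \frac{2078}{1945}\right) + 2313716\right) \left(-5210838\right) = \left(\left(\frac{1945}{352} + \frac{2078}{1945}\right) + 2313716\right) \left(-5210838\right) = \left(\frac{4514481}{684640} + 2313716\right) \left(-5210838\right) = \frac{1584067036721}{684640} \left(-5210838\right) = - \frac{4127158354746591099}{342320}$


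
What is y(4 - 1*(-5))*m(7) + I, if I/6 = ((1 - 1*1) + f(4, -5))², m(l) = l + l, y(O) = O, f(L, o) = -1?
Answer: 132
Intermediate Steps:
m(l) = 2*l
I = 6 (I = 6*((1 - 1*1) - 1)² = 6*((1 - 1) - 1)² = 6*(0 - 1)² = 6*(-1)² = 6*1 = 6)
y(4 - 1*(-5))*m(7) + I = (4 - 1*(-5))*(2*7) + 6 = (4 + 5)*14 + 6 = 9*14 + 6 = 126 + 6 = 132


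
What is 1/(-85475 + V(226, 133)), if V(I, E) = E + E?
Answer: -1/85209 ≈ -1.1736e-5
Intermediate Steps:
V(I, E) = 2*E
1/(-85475 + V(226, 133)) = 1/(-85475 + 2*133) = 1/(-85475 + 266) = 1/(-85209) = -1/85209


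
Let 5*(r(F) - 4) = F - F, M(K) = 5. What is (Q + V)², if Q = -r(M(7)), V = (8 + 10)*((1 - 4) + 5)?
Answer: 1024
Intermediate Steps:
r(F) = 4 (r(F) = 4 + (F - F)/5 = 4 + (⅕)*0 = 4 + 0 = 4)
V = 36 (V = 18*(-3 + 5) = 18*2 = 36)
Q = -4 (Q = -1*4 = -4)
(Q + V)² = (-4 + 36)² = 32² = 1024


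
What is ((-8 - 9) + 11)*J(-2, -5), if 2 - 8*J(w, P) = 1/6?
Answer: -11/8 ≈ -1.3750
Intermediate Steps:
J(w, P) = 11/48 (J(w, P) = ¼ - ⅛/6 = ¼ - ⅛*⅙ = ¼ - 1/48 = 11/48)
((-8 - 9) + 11)*J(-2, -5) = ((-8 - 9) + 11)*(11/48) = (-17 + 11)*(11/48) = -6*11/48 = -11/8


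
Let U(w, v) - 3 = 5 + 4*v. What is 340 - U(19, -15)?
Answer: 392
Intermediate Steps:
U(w, v) = 8 + 4*v (U(w, v) = 3 + (5 + 4*v) = 8 + 4*v)
340 - U(19, -15) = 340 - (8 + 4*(-15)) = 340 - (8 - 60) = 340 - 1*(-52) = 340 + 52 = 392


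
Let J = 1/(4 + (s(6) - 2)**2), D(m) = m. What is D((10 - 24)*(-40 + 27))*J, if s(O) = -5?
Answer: 182/53 ≈ 3.4340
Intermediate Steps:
J = 1/53 (J = 1/(4 + (-5 - 2)**2) = 1/(4 + (-7)**2) = 1/(4 + 49) = 1/53 ≈ 0.018868)
D((10 - 24)*(-40 + 27))*J = ((10 - 24)*(-40 + 27))*(1/53) = -14*(-13)*(1/53) = 182*(1/53) = 182/53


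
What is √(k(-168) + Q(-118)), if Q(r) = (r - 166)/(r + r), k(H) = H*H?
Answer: √98251933/59 ≈ 168.00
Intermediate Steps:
k(H) = H²
Q(r) = (-166 + r)/(2*r) (Q(r) = (-166 + r)/((2*r)) = (-166 + r)*(1/(2*r)) = (-166 + r)/(2*r))
√(k(-168) + Q(-118)) = √((-168)² + (½)*(-166 - 118)/(-118)) = √(28224 + (½)*(-1/118)*(-284)) = √(28224 + 71/59) = √(1665287/59) = √98251933/59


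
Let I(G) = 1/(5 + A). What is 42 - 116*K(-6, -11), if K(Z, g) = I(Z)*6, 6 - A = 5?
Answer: -74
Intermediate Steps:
A = 1 (A = 6 - 1*5 = 6 - 5 = 1)
I(G) = ⅙ (I(G) = 1/(5 + 1) = 1/6 = ⅙)
K(Z, g) = 1 (K(Z, g) = (⅙)*6 = 1)
42 - 116*K(-6, -11) = 42 - 116*1 = 42 - 116 = -74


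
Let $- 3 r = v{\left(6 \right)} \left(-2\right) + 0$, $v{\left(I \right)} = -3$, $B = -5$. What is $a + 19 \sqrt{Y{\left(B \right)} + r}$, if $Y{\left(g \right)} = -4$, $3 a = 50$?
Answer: $\frac{50}{3} + 19 i \sqrt{6} \approx 16.667 + 46.54 i$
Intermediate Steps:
$a = \frac{50}{3}$ ($a = \frac{1}{3} \cdot 50 = \frac{50}{3} \approx 16.667$)
$r = -2$ ($r = - \frac{\left(-3\right) \left(-2\right) + 0}{3} = - \frac{6 + 0}{3} = \left(- \frac{1}{3}\right) 6 = -2$)
$a + 19 \sqrt{Y{\left(B \right)} + r} = \frac{50}{3} + 19 \sqrt{-4 - 2} = \frac{50}{3} + 19 \sqrt{-6} = \frac{50}{3} + 19 i \sqrt{6}$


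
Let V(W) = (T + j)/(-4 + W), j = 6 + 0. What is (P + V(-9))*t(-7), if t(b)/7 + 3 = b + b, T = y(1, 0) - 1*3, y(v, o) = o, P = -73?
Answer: 113288/13 ≈ 8714.5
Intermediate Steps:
j = 6
T = -3 (T = 0 - 1*3 = 0 - 3 = -3)
t(b) = -21 + 14*b (t(b) = -21 + 7*(b + b) = -21 + 7*(2*b) = -21 + 14*b)
V(W) = 3/(-4 + W) (V(W) = (-3 + 6)/(-4 + W) = 3/(-4 + W))
(P + V(-9))*t(-7) = (-73 + 3/(-4 - 9))*(-21 + 14*(-7)) = (-73 + 3/(-13))*(-21 - 98) = (-73 + 3*(-1/13))*(-119) = (-73 - 3/13)*(-119) = -952/13*(-119) = 113288/13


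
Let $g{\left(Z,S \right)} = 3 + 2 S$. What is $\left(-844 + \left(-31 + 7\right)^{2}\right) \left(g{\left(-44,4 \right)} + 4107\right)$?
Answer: $-1103624$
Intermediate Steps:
$\left(-844 + \left(-31 + 7\right)^{2}\right) \left(g{\left(-44,4 \right)} + 4107\right) = \left(-844 + \left(-31 + 7\right)^{2}\right) \left(\left(3 + 2 \cdot 4\right) + 4107\right) = \left(-844 + \left(-24\right)^{2}\right) \left(\left(3 + 8\right) + 4107\right) = \left(-844 + 576\right) \left(11 + 4107\right) = \left(-268\right) 4118 = -1103624$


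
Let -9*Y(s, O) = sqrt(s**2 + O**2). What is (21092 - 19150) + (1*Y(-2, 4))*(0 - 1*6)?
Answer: 1942 + 4*sqrt(5)/3 ≈ 1945.0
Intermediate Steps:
Y(s, O) = -sqrt(O**2 + s**2)/9 (Y(s, O) = -sqrt(s**2 + O**2)/9 = -sqrt(O**2 + s**2)/9)
(21092 - 19150) + (1*Y(-2, 4))*(0 - 1*6) = (21092 - 19150) + (1*(-sqrt(4**2 + (-2)**2)/9))*(0 - 1*6) = 1942 + (1*(-sqrt(16 + 4)/9))*(0 - 6) = 1942 + (1*(-2*sqrt(5)/9))*(-6) = 1942 - 2*sqrt(5)/9*(-6) = 1942 + 4*sqrt(5)/3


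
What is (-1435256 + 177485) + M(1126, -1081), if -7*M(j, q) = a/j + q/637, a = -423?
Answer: -6315057914357/5020834 ≈ -1.2578e+6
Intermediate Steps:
M(j, q) = -q/4459 + 423/(7*j) (M(j, q) = -(-423/j + q/637)/7 = -q/4459 + 423/(7*j))
(-1435256 + 177485) + M(1126, -1081) = (-1435256 + 177485) + (1/4459)*(269451 - 1*1126*(-1081))/1126 = -1257771 + (1/4459)*(1/1126)*(269451 + 1217206) = -1257771 + (1/4459)*(1/1126)*1486657 = -1257771 + 1486657/5020834 = -6315057914357/5020834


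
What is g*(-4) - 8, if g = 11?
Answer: -52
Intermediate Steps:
g*(-4) - 8 = 11*(-4) - 8 = -44 - 8 = -52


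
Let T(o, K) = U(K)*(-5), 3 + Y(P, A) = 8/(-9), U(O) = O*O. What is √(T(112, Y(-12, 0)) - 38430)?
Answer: I*√3118955/9 ≈ 196.23*I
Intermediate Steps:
U(O) = O²
Y(P, A) = -35/9 (Y(P, A) = -3 + 8/(-9) = -3 + 8*(-⅑) = -3 - 8/9 = -35/9)
T(o, K) = -5*K² (T(o, K) = K²*(-5) = -5*K²)
√(T(112, Y(-12, 0)) - 38430) = √(-5*(-35/9)² - 38430) = √(-5*1225/81 - 38430) = √(-6125/81 - 38430) = √(-3118955/81) = I*√3118955/9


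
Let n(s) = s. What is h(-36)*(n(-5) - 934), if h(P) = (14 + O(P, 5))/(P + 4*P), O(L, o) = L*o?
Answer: -25979/30 ≈ -865.97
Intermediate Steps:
h(P) = (14 + 5*P)/(5*P) (h(P) = (14 + P*5)/(P + 4*P) = (14 + 5*P)/((5*P)) = (14 + 5*P)*(1/(5*P)) = (14 + 5*P)/(5*P))
h(-36)*(n(-5) - 934) = ((14/5 - 36)/(-36))*(-5 - 934) = -1/36*(-166/5)*(-939) = (83/90)*(-939) = -25979/30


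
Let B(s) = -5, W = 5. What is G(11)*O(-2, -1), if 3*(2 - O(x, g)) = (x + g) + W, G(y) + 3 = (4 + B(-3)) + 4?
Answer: 0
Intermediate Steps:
G(y) = 0 (G(y) = -3 + ((4 - 5) + 4) = -3 + (-1 + 4) = -3 + 3 = 0)
O(x, g) = ⅓ - g/3 - x/3 (O(x, g) = 2 - ((x + g) + 5)/3 = 2 - ((g + x) + 5)/3 = 2 - (5 + g + x)/3 = 2 + (-5/3 - g/3 - x/3) = ⅓ - g/3 - x/3)
G(11)*O(-2, -1) = 0*(⅓ - ⅓*(-1) - ⅓*(-2)) = 0*(⅓ + ⅓ + ⅔) = 0*(4/3) = 0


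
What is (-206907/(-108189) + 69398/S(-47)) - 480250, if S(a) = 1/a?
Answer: -134946090259/36063 ≈ -3.7420e+6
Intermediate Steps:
(-206907/(-108189) + 69398/S(-47)) - 480250 = (-206907/(-108189) + 69398/(1/(-47))) - 480250 = (-206907*(-1/108189) + 69398/(-1/47)) - 480250 = (68969/36063 + 69398*(-47)) - 480250 = (68969/36063 - 3261706) - 480250 = -117626834509/36063 - 480250 = -134946090259/36063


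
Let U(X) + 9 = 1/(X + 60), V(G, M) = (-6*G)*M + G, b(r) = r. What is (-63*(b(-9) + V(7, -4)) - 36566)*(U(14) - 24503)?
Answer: 42648111144/37 ≈ 1.1527e+9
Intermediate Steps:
V(G, M) = G - 6*G*M (V(G, M) = -6*G*M + G = G - 6*G*M)
U(X) = -9 + 1/(60 + X) (U(X) = -9 + 1/(X + 60) = -9 + 1/(60 + X))
(-63*(b(-9) + V(7, -4)) - 36566)*(U(14) - 24503) = (-63*(-9 + 7*(1 - 6*(-4))) - 36566)*((-539 - 9*14)/(60 + 14) - 24503) = (-63*(-9 + 7*(1 + 24)) - 36566)*((-539 - 126)/74 - 24503) = (-63*(-9 + 7*25) - 36566)*((1/74)*(-665) - 24503) = (-63*(-9 + 175) - 36566)*(-665/74 - 24503) = (-63*166 - 36566)*(-1813887/74) = (-10458 - 36566)*(-1813887/74) = -47024*(-1813887/74) = 42648111144/37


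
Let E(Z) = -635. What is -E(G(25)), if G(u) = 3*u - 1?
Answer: 635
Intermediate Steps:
G(u) = -1 + 3*u
-E(G(25)) = -1*(-635) = 635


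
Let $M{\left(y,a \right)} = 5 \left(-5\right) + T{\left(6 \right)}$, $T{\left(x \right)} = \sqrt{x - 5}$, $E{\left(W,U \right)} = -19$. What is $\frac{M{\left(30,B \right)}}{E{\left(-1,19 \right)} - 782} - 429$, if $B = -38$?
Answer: $- \frac{114535}{267} \approx -428.97$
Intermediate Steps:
$T{\left(x \right)} = \sqrt{-5 + x}$
$M{\left(y,a \right)} = -24$ ($M{\left(y,a \right)} = 5 \left(-5\right) + \sqrt{-5 + 6} = -25 + \sqrt{1} = -25 + 1 = -24$)
$\frac{M{\left(30,B \right)}}{E{\left(-1,19 \right)} - 782} - 429 = \frac{1}{-19 - 782} \left(-24\right) - 429 = \frac{1}{-801} \left(-24\right) - 429 = \left(- \frac{1}{801}\right) \left(-24\right) - 429 = \frac{8}{267} - 429 = - \frac{114535}{267}$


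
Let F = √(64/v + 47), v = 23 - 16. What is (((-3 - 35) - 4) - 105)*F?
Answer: -21*√2751 ≈ -1101.4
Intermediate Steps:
v = 7
F = √2751/7 (F = √(64/7 + 47) = √(393/7) = √2751/7 ≈ 7.4929)
(((-3 - 35) - 4) - 105)*F = (((-3 - 35) - 4) - 105)*(√2751/7) = ((-38 - 4) - 105)*(√2751/7) = (-42 - 105)*(√2751/7) = -21*√2751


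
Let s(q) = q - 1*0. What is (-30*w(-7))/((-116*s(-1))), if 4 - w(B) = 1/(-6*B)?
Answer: -835/812 ≈ -1.0283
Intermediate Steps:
s(q) = q (s(q) = q + 0 = q)
w(B) = 4 + 1/(6*B) (w(B) = 4 - 1/((-6*B)) = 4 - (-1)/(6*B) = 4 + 1/(6*B))
(-30*w(-7))/((-116*s(-1))) = (-30*(4 + (⅙)/(-7)))/((-116*(-1))) = -30*(4 + (⅙)*(-⅐))/116 = -30*(4 - 1/42)*(1/116) = -30*167/42*(1/116) = -835/7*1/116 = -835/812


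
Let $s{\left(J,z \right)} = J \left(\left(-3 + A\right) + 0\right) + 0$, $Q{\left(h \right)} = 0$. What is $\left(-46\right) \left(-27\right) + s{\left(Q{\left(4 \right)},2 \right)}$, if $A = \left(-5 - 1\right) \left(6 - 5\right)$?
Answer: $1242$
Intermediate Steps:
$A = -6$ ($A = \left(-6\right) 1 = -6$)
$s{\left(J,z \right)} = - 9 J$ ($s{\left(J,z \right)} = J \left(\left(-3 - 6\right) + 0\right) + 0 = J \left(-9 + 0\right) + 0 = J \left(-9\right) + 0 = - 9 J + 0 = - 9 J$)
$\left(-46\right) \left(-27\right) + s{\left(Q{\left(4 \right)},2 \right)} = \left(-46\right) \left(-27\right) - 0 = 1242 + 0 = 1242$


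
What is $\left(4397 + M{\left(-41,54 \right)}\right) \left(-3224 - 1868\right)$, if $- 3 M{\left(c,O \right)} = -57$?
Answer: $-22486272$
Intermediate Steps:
$M{\left(c,O \right)} = 19$ ($M{\left(c,O \right)} = \left(- \frac{1}{3}\right) \left(-57\right) = 19$)
$\left(4397 + M{\left(-41,54 \right)}\right) \left(-3224 - 1868\right) = \left(4397 + 19\right) \left(-3224 - 1868\right) = 4416 \left(-5092\right) = -22486272$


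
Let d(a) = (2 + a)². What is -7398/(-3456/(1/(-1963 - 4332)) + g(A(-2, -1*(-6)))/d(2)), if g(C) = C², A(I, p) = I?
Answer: -29592/87022081 ≈ -0.00034005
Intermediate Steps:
-7398/(-3456/(1/(-1963 - 4332)) + g(A(-2, -1*(-6)))/d(2)) = -7398/(-3456/(1/(-1963 - 4332)) + (-2)²/((2 + 2)²)) = -7398/(-3456/(1/(-6295)) + 4/(4²)) = -7398/(-3456/(-1/6295) + 4/16) = -7398/(-3456*(-6295) + 4*(1/16)) = -7398/(21755520 + ¼) = -7398/87022081/4 = -7398*4/87022081 = -29592/87022081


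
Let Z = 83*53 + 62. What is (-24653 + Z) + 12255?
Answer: -7937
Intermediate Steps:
Z = 4461 (Z = 4399 + 62 = 4461)
(-24653 + Z) + 12255 = (-24653 + 4461) + 12255 = -20192 + 12255 = -7937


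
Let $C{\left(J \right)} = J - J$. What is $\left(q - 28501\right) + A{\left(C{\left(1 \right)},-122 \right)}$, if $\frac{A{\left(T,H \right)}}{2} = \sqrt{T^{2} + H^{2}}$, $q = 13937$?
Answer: $-14320$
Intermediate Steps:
$C{\left(J \right)} = 0$
$A{\left(T,H \right)} = 2 \sqrt{H^{2} + T^{2}}$ ($A{\left(T,H \right)} = 2 \sqrt{T^{2} + H^{2}} = 2 \sqrt{H^{2} + T^{2}}$)
$\left(q - 28501\right) + A{\left(C{\left(1 \right)},-122 \right)} = \left(13937 - 28501\right) + 2 \sqrt{\left(-122\right)^{2} + 0^{2}} = -14564 + 2 \sqrt{14884 + 0} = -14564 + 2 \sqrt{14884} = -14564 + 2 \cdot 122 = -14564 + 244 = -14320$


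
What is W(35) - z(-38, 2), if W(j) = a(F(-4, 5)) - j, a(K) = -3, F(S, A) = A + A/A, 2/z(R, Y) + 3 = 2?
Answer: -36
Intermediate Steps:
z(R, Y) = -2 (z(R, Y) = 2/(-3 + 2) = 2/(-1) = 2*(-1) = -2)
F(S, A) = 1 + A (F(S, A) = A + 1 = 1 + A)
W(j) = -3 - j
W(35) - z(-38, 2) = (-3 - 1*35) - 1*(-2) = (-3 - 35) + 2 = -38 + 2 = -36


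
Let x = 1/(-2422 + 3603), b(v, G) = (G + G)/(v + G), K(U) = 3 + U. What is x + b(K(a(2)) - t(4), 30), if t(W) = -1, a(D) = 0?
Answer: 35447/20077 ≈ 1.7656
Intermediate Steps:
b(v, G) = 2*G/(G + v) (b(v, G) = (2*G)/(G + v) = 2*G/(G + v))
x = 1/1181 ≈ 0.00084674
x + b(K(a(2)) - t(4), 30) = 1/1181 + 2*30/(30 + ((3 + 0) - 1*(-1))) = 1/1181 + 2*30/(30 + (3 + 1)) = 1/1181 + 2*30/(30 + 4) = 1/1181 + 2*30/34 = 1/1181 + 2*30*(1/34) = 1/1181 + 30/17 = 35447/20077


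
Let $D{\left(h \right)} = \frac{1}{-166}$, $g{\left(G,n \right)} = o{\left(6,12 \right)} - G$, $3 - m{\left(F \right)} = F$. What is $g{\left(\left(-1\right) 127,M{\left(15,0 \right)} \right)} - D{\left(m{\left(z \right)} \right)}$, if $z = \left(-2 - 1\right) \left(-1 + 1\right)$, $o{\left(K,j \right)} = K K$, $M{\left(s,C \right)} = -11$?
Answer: $\frac{27059}{166} \approx 163.01$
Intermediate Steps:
$o{\left(K,j \right)} = K^{2}$
$z = 0$ ($z = \left(-3\right) 0 = 0$)
$m{\left(F \right)} = 3 - F$
$g{\left(G,n \right)} = 36 - G$ ($g{\left(G,n \right)} = 6^{2} - G = 36 - G$)
$D{\left(h \right)} = - \frac{1}{166}$
$g{\left(\left(-1\right) 127,M{\left(15,0 \right)} \right)} - D{\left(m{\left(z \right)} \right)} = \left(36 - \left(-1\right) 127\right) - - \frac{1}{166} = \left(36 - -127\right) + \frac{1}{166} = \left(36 + 127\right) + \frac{1}{166} = 163 + \frac{1}{166} = \frac{27059}{166}$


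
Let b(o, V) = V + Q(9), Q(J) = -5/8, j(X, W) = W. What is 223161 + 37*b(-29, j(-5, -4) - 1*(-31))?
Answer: 1793095/8 ≈ 2.2414e+5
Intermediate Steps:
Q(J) = -5/8 (Q(J) = -5*⅛ = -5/8)
b(o, V) = -5/8 + V (b(o, V) = V - 5/8 = -5/8 + V)
223161 + 37*b(-29, j(-5, -4) - 1*(-31)) = 223161 + 37*(-5/8 + (-4 - 1*(-31))) = 223161 + 37*(-5/8 + (-4 + 31)) = 223161 + 37*(-5/8 + 27) = 223161 + 37*(211/8) = 223161 + 7807/8 = 1793095/8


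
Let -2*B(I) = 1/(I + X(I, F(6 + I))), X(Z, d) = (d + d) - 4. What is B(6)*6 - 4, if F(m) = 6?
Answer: -59/14 ≈ -4.2143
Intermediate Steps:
X(Z, d) = -4 + 2*d (X(Z, d) = 2*d - 4 = -4 + 2*d)
B(I) = -1/(2*(8 + I)) (B(I) = -1/(2*(I + (-4 + 2*6))) = -1/(2*(I + (-4 + 12))) = -1/(2*(I + 8)) = -1/(2*(8 + I)))
B(6)*6 - 4 = -1/(16 + 2*6)*6 - 4 = -1/(16 + 12)*6 - 4 = -1/28*6 - 4 = -3/14 - 4 = -59/14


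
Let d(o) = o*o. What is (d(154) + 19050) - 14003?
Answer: 28763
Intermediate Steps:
d(o) = o²
(d(154) + 19050) - 14003 = (154² + 19050) - 14003 = (23716 + 19050) - 14003 = 42766 - 14003 = 28763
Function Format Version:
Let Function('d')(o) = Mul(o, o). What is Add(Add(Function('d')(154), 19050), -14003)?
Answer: 28763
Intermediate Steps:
Function('d')(o) = Pow(o, 2)
Add(Add(Function('d')(154), 19050), -14003) = Add(Add(Pow(154, 2), 19050), -14003) = Add(Add(23716, 19050), -14003) = Add(42766, -14003) = 28763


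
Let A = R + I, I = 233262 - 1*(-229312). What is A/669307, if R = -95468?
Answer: 367106/669307 ≈ 0.54849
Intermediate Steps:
I = 462574 (I = 233262 + 229312 = 462574)
A = 367106 (A = -95468 + 462574 = 367106)
A/669307 = 367106/669307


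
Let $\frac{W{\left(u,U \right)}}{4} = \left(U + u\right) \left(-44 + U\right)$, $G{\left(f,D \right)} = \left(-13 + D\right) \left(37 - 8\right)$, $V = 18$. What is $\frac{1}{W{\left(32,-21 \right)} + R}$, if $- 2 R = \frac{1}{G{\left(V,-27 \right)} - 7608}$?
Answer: $- \frac{17536}{50152959} \approx -0.00034965$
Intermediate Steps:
$G{\left(f,D \right)} = -377 + 29 D$ ($G{\left(f,D \right)} = \left(-13 + D\right) 29 = -377 + 29 D$)
$W{\left(u,U \right)} = 4 \left(-44 + U\right) \left(U + u\right)$ ($W{\left(u,U \right)} = 4 \left(U + u\right) \left(-44 + U\right) = 4 \left(-44 + U\right) \left(U + u\right)$)
$R = \frac{1}{17536}$ ($R = - \frac{1}{2 \left(\left(-377 + 29 \left(-27\right)\right) - 7608\right)} = - \frac{1}{2 \left(\left(-377 - 783\right) - 7608\right)} = - \frac{1}{2 \left(-1160 - 7608\right)} = - \frac{1}{2 \left(-8768\right)} = \left(- \frac{1}{2}\right) \left(- \frac{1}{8768}\right) = \frac{1}{17536} \approx 5.7026 \cdot 10^{-5}$)
$\frac{1}{W{\left(32,-21 \right)} + R} = \frac{1}{\left(\left(-176\right) \left(-21\right) - 5632 + 4 \left(-21\right)^{2} + 4 \left(-21\right) 32\right) + \frac{1}{17536}} = \frac{1}{\left(3696 - 5632 + 4 \cdot 441 - 2688\right) + \frac{1}{17536}} = \frac{1}{\left(3696 - 5632 + 1764 - 2688\right) + \frac{1}{17536}} = \frac{1}{-2860 + \frac{1}{17536}} = \frac{1}{- \frac{50152959}{17536}} = - \frac{17536}{50152959}$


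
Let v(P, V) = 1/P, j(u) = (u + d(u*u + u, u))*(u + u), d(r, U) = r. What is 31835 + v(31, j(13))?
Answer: 986886/31 ≈ 31835.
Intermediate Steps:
j(u) = 2*u*(u² + 2*u) (j(u) = (u + (u*u + u))*(u + u) = (u + (u² + u))*(2*u) = (u + (u + u²))*(2*u) = (u² + 2*u)*(2*u) = 2*u*(u² + 2*u))
31835 + v(31, j(13)) = 31835 + 1/31 = 986886/31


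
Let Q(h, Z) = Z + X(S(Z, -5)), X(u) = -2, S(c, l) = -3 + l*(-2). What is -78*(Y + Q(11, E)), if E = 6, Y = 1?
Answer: -390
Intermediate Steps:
S(c, l) = -3 - 2*l
Q(h, Z) = -2 + Z (Q(h, Z) = Z - 2 = -2 + Z)
-78*(Y + Q(11, E)) = -78*(1 + (-2 + 6)) = -78*(1 + 4) = -78*5 = -390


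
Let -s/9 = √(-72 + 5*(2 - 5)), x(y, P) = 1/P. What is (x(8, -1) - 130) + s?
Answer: -131 - 9*I*√87 ≈ -131.0 - 83.946*I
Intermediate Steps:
s = -9*I*√87 (s = -9*√(-72 + 5*(2 - 5)) = -9*√(-72 + 5*(-3)) = -9*√(-72 - 15) = -9*I*√87 ≈ -83.946*I)
(x(8, -1) - 130) + s = (1/(-1) - 130) - 9*I*√87 = (-1 - 130) - 9*I*√87 = -131 - 9*I*√87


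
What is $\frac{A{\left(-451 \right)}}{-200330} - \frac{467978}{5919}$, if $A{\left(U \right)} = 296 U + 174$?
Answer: $- \frac{46480449911}{592876635} \approx -78.398$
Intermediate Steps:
$A{\left(U \right)} = 174 + 296 U$
$\frac{A{\left(-451 \right)}}{-200330} - \frac{467978}{5919} = \frac{174 + 296 \left(-451\right)}{-200330} - \frac{467978}{5919} = \left(174 - 133496\right) \left(- \frac{1}{200330}\right) - \frac{467978}{5919} = \left(-133322\right) \left(- \frac{1}{200330}\right) - \frac{467978}{5919} = \frac{66661}{100165} - \frac{467978}{5919} = - \frac{46480449911}{592876635}$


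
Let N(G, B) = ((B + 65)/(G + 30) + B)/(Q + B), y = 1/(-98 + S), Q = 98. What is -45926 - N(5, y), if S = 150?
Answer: -1170424598/25485 ≈ -45926.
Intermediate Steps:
y = 1/52 (y = 1/(-98 + 150) = 1/52 ≈ 0.019231)
N(G, B) = (B + (65 + B)/(30 + G))/(98 + B) (N(G, B) = ((B + 65)/(G + 30) + B)/(98 + B) = ((65 + B)/(30 + G) + B)/(98 + B) = (B + (65 + B)/(30 + G))/(98 + B))
-45926 - N(5, y) = -45926 - (65 + 31*(1/52) + (1/52)*5)/(2940 + 30*(1/52) + 98*5 + (1/52)*5) = -45926 - (65 + 31/52 + 5/52)/(2940 + 15/26 + 490 + 5/52) = -45926 - 854/(178395/52*13) = -45926 - 52*854/(178395*13) = -45926 - 1*488/25485 = -45926 - 488/25485 = -1170424598/25485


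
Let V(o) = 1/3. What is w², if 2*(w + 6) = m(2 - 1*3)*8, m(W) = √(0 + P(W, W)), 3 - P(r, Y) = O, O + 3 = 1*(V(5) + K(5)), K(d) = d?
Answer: 140/3 - 16*√6 ≈ 7.4748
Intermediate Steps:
V(o) = ⅓
O = 7/3 (O = -3 + 1*(⅓ + 5) = -3 + 1*(16/3) = -3 + 16/3 = 7/3 ≈ 2.3333)
P(r, Y) = ⅔ (P(r, Y) = 3 - 1*7/3 = 3 - 7/3 = ⅔)
m(W) = √6/3 (m(W) = √(0 + ⅔) = √(⅔) = √6/3)
w = -6 + 4*√6/3 (w = -6 + ((√6/3)*8)/2 = -6 + (8*√6/3)/2 = -6 + 4*√6/3 ≈ -2.7340)
w² = (-6 + 4*√6/3)²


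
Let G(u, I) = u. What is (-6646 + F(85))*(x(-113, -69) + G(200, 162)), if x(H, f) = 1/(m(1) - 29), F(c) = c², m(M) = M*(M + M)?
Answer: 1042007/9 ≈ 1.1578e+5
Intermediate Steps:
m(M) = 2*M² (m(M) = M*(2*M) = 2*M²)
x(H, f) = -1/27 (x(H, f) = 1/(2*1² - 29) = 1/(2*1 - 29) = 1/(2 - 29) = 1/(-27) = -1/27)
(-6646 + F(85))*(x(-113, -69) + G(200, 162)) = (-6646 + 85²)*(-1/27 + 200) = (-6646 + 7225)*(5399/27) = 579*(5399/27) = 1042007/9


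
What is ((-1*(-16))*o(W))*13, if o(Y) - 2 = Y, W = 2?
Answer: 832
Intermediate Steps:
o(Y) = 2 + Y
((-1*(-16))*o(W))*13 = ((-1*(-16))*(2 + 2))*13 = (16*4)*13 = 64*13 = 832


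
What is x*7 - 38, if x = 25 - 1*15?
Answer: 32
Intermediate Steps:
x = 10 (x = 25 - 15 = 10)
x*7 - 38 = 10*7 - 38 = 70 - 38 = 32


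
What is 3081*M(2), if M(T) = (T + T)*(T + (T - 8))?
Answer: -49296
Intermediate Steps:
M(T) = 2*T*(-8 + 2*T) (M(T) = (2*T)*(T + (-8 + T)) = (2*T)*(-8 + 2*T) = 2*T*(-8 + 2*T))
3081*M(2) = 3081*(4*2*(-4 + 2)) = 3081*(4*2*(-2)) = 3081*(-16) = -49296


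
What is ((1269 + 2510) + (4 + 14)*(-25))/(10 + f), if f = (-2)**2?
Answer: 3329/14 ≈ 237.79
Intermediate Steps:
f = 4
((1269 + 2510) + (4 + 14)*(-25))/(10 + f) = ((1269 + 2510) + (4 + 14)*(-25))/(10 + 4) = (3779 + 18*(-25))/14 = (3779 - 450)*(1/14) = 3329*(1/14) = 3329/14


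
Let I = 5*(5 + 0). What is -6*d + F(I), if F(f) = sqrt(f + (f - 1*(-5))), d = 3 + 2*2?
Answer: -42 + sqrt(55) ≈ -34.584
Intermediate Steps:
d = 7 (d = 3 + 4 = 7)
I = 25 (I = 5*5 = 25)
F(f) = sqrt(5 + 2*f) (F(f) = sqrt(f + (f + 5)) = sqrt(f + (5 + f)) = sqrt(5 + 2*f))
-6*d + F(I) = -6*7 + sqrt(5 + 2*25) = -42 + sqrt(5 + 50) = -42 + sqrt(55)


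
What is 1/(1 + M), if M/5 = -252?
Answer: -1/1259 ≈ -0.00079428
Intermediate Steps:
M = -1260 (M = 5*(-252) = -1260)
1/(1 + M) = 1/(1 - 1260) = 1/(-1259) = -1/1259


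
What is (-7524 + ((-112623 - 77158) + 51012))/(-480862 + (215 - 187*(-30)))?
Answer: 146293/475037 ≈ 0.30796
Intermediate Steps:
(-7524 + ((-112623 - 77158) + 51012))/(-480862 + (215 - 187*(-30))) = (-7524 + (-189781 + 51012))/(-480862 + (215 + 5610)) = (-7524 - 138769)/(-480862 + 5825) = -146293/(-475037) = -146293*(-1/475037) = 146293/475037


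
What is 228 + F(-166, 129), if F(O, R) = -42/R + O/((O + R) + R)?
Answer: 446771/1978 ≈ 225.87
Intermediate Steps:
F(O, R) = -42/R + O/(O + 2*R)
228 + F(-166, 129) = 228 + (-84*129 - 42*(-166) - 166*129)/(129*(-166 + 2*129)) = 228 + (-10836 + 6972 - 21414)/(129*(-166 + 258)) = 228 + (1/129)*(-25278)/92 = 228 + (1/129)*(1/92)*(-25278) = 228 - 4213/1978 = 446771/1978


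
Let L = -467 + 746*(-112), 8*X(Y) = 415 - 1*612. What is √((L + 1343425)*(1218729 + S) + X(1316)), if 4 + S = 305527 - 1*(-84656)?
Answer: √32420294217974/4 ≈ 1.4235e+6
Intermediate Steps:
S = 390179 (S = -4 + (305527 - 1*(-84656)) = -4 + (305527 + 84656) = -4 + 390183 = 390179)
X(Y) = -197/8 (X(Y) = (415 - 1*612)/8 = (415 - 612)/8 = (⅛)*(-197) = -197/8)
L = -84019 (L = -467 - 83552 = -84019)
√((L + 1343425)*(1218729 + S) + X(1316)) = √((-84019 + 1343425)*(1218729 + 390179) - 197/8) = √(1259406*1608908 - 197/8) = √(2026268388648 - 197/8) = √(16210147108987/8) = √32420294217974/4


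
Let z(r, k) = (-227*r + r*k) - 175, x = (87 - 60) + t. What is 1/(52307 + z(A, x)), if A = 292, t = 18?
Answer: -1/1012 ≈ -0.00098814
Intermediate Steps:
x = 45 (x = (87 - 60) + 18 = 27 + 18 = 45)
z(r, k) = -175 - 227*r + k*r (z(r, k) = (-227*r + k*r) - 175 = -175 - 227*r + k*r)
1/(52307 + z(A, x)) = 1/(52307 + (-175 - 227*292 + 45*292)) = 1/(52307 + (-175 - 66284 + 13140)) = 1/(52307 - 53319) = 1/(-1012) = -1/1012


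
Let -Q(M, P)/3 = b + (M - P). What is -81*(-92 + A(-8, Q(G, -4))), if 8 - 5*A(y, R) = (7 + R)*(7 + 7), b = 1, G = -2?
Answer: 34344/5 ≈ 6868.8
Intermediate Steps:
Q(M, P) = -3 - 3*M + 3*P (Q(M, P) = -3*(1 + (M - P)) = -3*(1 + M - P) = -3 - 3*M + 3*P)
A(y, R) = -18 - 14*R/5 (A(y, R) = 8/5 - (7 + R)*(7 + 7)/5 = 8/5 - (7 + R)*14/5 = 8/5 - (98 + 14*R)/5 = 8/5 + (-98/5 - 14*R/5) = -18 - 14*R/5)
-81*(-92 + A(-8, Q(G, -4))) = -81*(-92 + (-18 - 14*(-3 - 3*(-2) + 3*(-4))/5)) = -81*(-92 + (-18 - 14*(-3 + 6 - 12)/5)) = -81*(-92 + (-18 - 14/5*(-9))) = -81*(-92 + (-18 + 126/5)) = -81*(-92 + 36/5) = -81*(-424/5) = 34344/5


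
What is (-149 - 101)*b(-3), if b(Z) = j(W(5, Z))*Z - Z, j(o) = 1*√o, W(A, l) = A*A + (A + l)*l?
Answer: -750 + 750*√19 ≈ 2519.2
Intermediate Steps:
W(A, l) = A² + l*(A + l)
j(o) = √o
b(Z) = -Z + Z*√(25 + Z² + 5*Z) (b(Z) = √(5² + Z² + 5*Z)*Z - Z = √(25 + Z² + 5*Z)*Z - Z = Z*√(25 + Z² + 5*Z) - Z = -Z + Z*√(25 + Z² + 5*Z))
(-149 - 101)*b(-3) = (-149 - 101)*(-3*(-1 + √(25 + (-3)² + 5*(-3)))) = -(-750)*(-1 + √(25 + 9 - 15)) = -(-750)*(-1 + √19) = -250*(3 - 3*√19) = -750 + 750*√19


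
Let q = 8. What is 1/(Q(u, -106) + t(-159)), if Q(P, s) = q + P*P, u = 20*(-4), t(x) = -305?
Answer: 1/6103 ≈ 0.00016385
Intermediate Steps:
u = -80
Q(P, s) = 8 + P² (Q(P, s) = 8 + P*P = 8 + P²)
1/(Q(u, -106) + t(-159)) = 1/((8 + (-80)²) - 305) = 1/((8 + 6400) - 305) = 1/(6408 - 305) = 1/6103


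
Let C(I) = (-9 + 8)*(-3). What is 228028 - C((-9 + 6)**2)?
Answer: 228025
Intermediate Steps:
C(I) = 3 (C(I) = -1*(-3) = 3)
228028 - C((-9 + 6)**2) = 228028 - 1*3 = 228028 - 3 = 228025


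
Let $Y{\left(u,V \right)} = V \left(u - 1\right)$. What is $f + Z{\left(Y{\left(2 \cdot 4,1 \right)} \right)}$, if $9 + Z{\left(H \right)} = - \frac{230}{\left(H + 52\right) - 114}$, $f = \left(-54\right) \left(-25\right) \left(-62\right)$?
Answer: $- \frac{920753}{11} \approx -83705.0$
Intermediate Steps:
$Y{\left(u,V \right)} = V \left(-1 + u\right)$
$f = -83700$ ($f = 1350 \left(-62\right) = -83700$)
$Z{\left(H \right)} = -9 - \frac{230}{-62 + H}$ ($Z{\left(H \right)} = -9 - \frac{230}{\left(H + 52\right) - 114} = -9 - \frac{230}{\left(52 + H\right) - 114} = -9 - \frac{230}{-62 + H}$)
$f + Z{\left(Y{\left(2 \cdot 4,1 \right)} \right)} = -83700 + \frac{328 - 9 \cdot 1 \left(-1 + 2 \cdot 4\right)}{-62 + 1 \left(-1 + 2 \cdot 4\right)} = -83700 + \frac{328 - 9 \cdot 1 \left(-1 + 8\right)}{-62 + 1 \left(-1 + 8\right)} = -83700 + \frac{328 - 9 \cdot 1 \cdot 7}{-62 + 1 \cdot 7} = -83700 + \frac{328 - 63}{-62 + 7} = -83700 + \frac{328 - 63}{-55} = -83700 - \frac{53}{11} = - \frac{920753}{11}$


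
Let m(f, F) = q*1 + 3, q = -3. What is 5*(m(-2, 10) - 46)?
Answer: -230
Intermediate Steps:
m(f, F) = 0 (m(f, F) = -3*1 + 3 = -3 + 3 = 0)
5*(m(-2, 10) - 46) = 5*(0 - 46) = 5*(-46) = -230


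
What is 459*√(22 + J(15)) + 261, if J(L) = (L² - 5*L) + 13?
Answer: 261 + 459*√185 ≈ 6504.1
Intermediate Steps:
J(L) = 13 + L² - 5*L
459*√(22 + J(15)) + 261 = 459*√(22 + (13 + 15² - 5*15)) + 261 = 459*√(22 + (13 + 225 - 75)) + 261 = 459*√(22 + 163) + 261 = 459*√185 + 261 = 261 + 459*√185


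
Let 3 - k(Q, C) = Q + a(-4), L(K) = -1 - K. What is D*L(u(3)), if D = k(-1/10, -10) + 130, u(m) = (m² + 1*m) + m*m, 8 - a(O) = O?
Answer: -13321/5 ≈ -2664.2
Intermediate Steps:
a(O) = 8 - O
u(m) = m + 2*m² (u(m) = (m² + m) + m² = (m + m²) + m² = m + 2*m²)
k(Q, C) = -9 - Q (k(Q, C) = 3 - (Q + (8 - 1*(-4))) = 3 - (Q + (8 + 4)) = 3 - (Q + 12) = 3 - (12 + Q) = 3 + (-12 - Q) = -9 - Q)
D = 1211/10 (D = (-9 - (-1)/10) + 130 = (-9 - 1*(-⅒)) + 130 = (-9 + ⅒) + 130 = -89/10 + 130 = 1211/10 ≈ 121.10)
D*L(u(3)) = 1211*(-1 - 3*(1 + 2*3))/10 = 1211*(-1 - 3*(1 + 6))/10 = 1211*(-1 - 3*7)/10 = 1211*(-1 - 1*21)/10 = 1211*(-1 - 21)/10 = (1211/10)*(-22) = -13321/5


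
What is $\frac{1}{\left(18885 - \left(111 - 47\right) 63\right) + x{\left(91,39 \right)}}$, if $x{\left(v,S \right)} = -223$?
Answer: $\frac{1}{14630} \approx 6.8353 \cdot 10^{-5}$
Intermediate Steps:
$\frac{1}{\left(18885 - \left(111 - 47\right) 63\right) + x{\left(91,39 \right)}} = \frac{1}{\left(18885 - \left(111 - 47\right) 63\right) - 223} = \frac{1}{\left(18885 - 64 \cdot 63\right) - 223} = \frac{1}{\left(18885 - 4032\right) - 223} = \frac{1}{14853 - 223} = \frac{1}{14630}$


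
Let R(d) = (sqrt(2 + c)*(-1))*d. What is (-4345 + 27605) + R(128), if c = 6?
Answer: 23260 - 256*sqrt(2) ≈ 22898.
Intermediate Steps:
R(d) = -2*d*sqrt(2) (R(d) = (sqrt(2 + 6)*(-1))*d = (sqrt(8)*(-1))*d = ((2*sqrt(2))*(-1))*d = (-2*sqrt(2))*d = -2*d*sqrt(2))
(-4345 + 27605) + R(128) = (-4345 + 27605) - 2*128*sqrt(2) = 23260 - 256*sqrt(2)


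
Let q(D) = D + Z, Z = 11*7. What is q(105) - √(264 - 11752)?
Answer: 182 - 4*I*√718 ≈ 182.0 - 107.18*I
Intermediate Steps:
Z = 77
q(D) = 77 + D (q(D) = D + 77 = 77 + D)
q(105) - √(264 - 11752) = (77 + 105) - √(264 - 11752) = 182 - √(-11488) = 182 - 4*I*√718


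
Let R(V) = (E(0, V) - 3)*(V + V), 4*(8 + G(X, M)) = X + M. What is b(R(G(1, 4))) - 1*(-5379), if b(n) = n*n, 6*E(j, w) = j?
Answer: 28077/4 ≈ 7019.3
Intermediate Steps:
E(j, w) = j/6
G(X, M) = -8 + M/4 + X/4 (G(X, M) = -8 + (X + M)/4 = -8 + (M + X)/4 = -8 + (M/4 + X/4) = -8 + M/4 + X/4)
R(V) = -6*V (R(V) = ((1/6)*0 - 3)*(V + V) = (0 - 3)*(2*V) = -6*V)
b(n) = n**2
b(R(G(1, 4))) - 1*(-5379) = (-6*(-8 + (1/4)*4 + (1/4)*1))**2 - 1*(-5379) = (-6*(-8 + 1 + 1/4))**2 + 5379 = (-6*(-27/4))**2 + 5379 = (81/2)**2 + 5379 = 6561/4 + 5379 = 28077/4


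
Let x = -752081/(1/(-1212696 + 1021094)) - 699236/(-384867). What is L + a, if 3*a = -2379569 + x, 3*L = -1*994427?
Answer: 55458122279590358/1154601 ≈ 4.8032e+10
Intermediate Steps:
L = -994427/3 (L = (-1*994427)/3 = (⅓)*(-994427) = -994427/3 ≈ -3.3148e+5)
x = 55459420819308890/384867 (x = -752081/(1/(-191602)) - 699236*(-1/384867) = -752081/(-1/191602) + 699236/384867 = -752081*(-191602) + 699236/384867 = 144100223762 + 699236/384867 = 55459420819308890/384867 ≈ 1.4410e+11)
a = 55458505001726567/1154601 (a = (-2379569 + 55459420819308890/384867)/3 = (⅓)*(55458505001726567/384867) = 55458505001726567/1154601 ≈ 4.8033e+10)
L + a = -994427/3 + 55458505001726567/1154601 = 55458122279590358/1154601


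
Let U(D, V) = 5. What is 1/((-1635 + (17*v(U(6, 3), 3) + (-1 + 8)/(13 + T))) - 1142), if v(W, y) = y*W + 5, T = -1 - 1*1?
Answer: -11/26800 ≈ -0.00041045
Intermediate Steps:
T = -2 (T = -1 - 1 = -2)
v(W, y) = 5 + W*y (v(W, y) = W*y + 5 = 5 + W*y)
1/((-1635 + (17*v(U(6, 3), 3) + (-1 + 8)/(13 + T))) - 1142) = 1/((-1635 + (17*(5 + 5*3) + (-1 + 8)/(13 - 2))) - 1142) = 1/((-1635 + (17*(5 + 15) + 7/11)) - 1142) = 1/((-1635 + (17*20 + 7*(1/11))) - 1142) = 1/((-1635 + (340 + 7/11)) - 1142) = 1/((-1635 + 3747/11) - 1142) = 1/(-14238/11 - 1142) = 1/(-26800/11) = -11/26800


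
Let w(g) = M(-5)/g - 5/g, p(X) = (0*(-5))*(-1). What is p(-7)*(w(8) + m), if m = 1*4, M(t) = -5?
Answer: 0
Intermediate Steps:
p(X) = 0 (p(X) = 0*(-1) = 0)
w(g) = -10/g (w(g) = -5/g - 5/g = -10/g)
m = 4
p(-7)*(w(8) + m) = 0*(-10/8 + 4) = 0*(-10*⅛ + 4) = 0*(-5/4 + 4) = 0*(11/4) = 0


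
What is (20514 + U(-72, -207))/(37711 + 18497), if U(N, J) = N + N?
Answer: 3395/9368 ≈ 0.36240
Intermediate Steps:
U(N, J) = 2*N
(20514 + U(-72, -207))/(37711 + 18497) = (20514 + 2*(-72))/(37711 + 18497) = (20514 - 144)/56208 = 20370*(1/56208) = 3395/9368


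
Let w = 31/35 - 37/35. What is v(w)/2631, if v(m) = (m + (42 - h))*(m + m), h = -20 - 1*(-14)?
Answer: -6696/1074325 ≈ -0.0062328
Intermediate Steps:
h = -6 (h = -20 + 14 = -6)
w = -6/35 (w = 31*(1/35) - 37*1/35 = 31/35 - 37/35 = -6/35 ≈ -0.17143)
v(m) = 2*m*(48 + m) (v(m) = (m + (42 - 1*(-6)))*(m + m) = (m + (42 + 6))*(2*m) = (m + 48)*(2*m) = (48 + m)*(2*m) = 2*m*(48 + m))
v(w)/2631 = (2*(-6/35)*(48 - 6/35))/2631 = (2*(-6/35)*(1674/35))*(1/2631) = -20088/1225*1/2631 = -6696/1074325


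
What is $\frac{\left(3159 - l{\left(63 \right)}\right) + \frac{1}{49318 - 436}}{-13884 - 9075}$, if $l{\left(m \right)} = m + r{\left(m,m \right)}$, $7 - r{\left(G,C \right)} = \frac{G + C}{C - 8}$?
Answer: $- \frac{8310966577}{61725501090} \approx -0.13464$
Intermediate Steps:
$r{\left(G,C \right)} = 7 - \frac{C + G}{-8 + C}$ ($r{\left(G,C \right)} = 7 - \frac{G + C}{C - 8} = 7 - \frac{C + G}{-8 + C}$)
$l{\left(m \right)} = m + \frac{-56 + 5 m}{-8 + m}$ ($l{\left(m \right)} = m + \frac{-56 - m + 6 m}{-8 + m} = m + \frac{-56 + 5 m}{-8 + m}$)
$\frac{\left(3159 - l{\left(63 \right)}\right) + \frac{1}{49318 - 436}}{-13884 - 9075} = \frac{\left(3159 - \frac{-56 + 63^{2} - 189}{-8 + 63}\right) + \frac{1}{49318 - 436}}{-13884 - 9075} = \frac{\left(3159 - \frac{-56 + 3969 - 189}{55}\right) + \frac{1}{48882}}{-22959} = \left(\left(3159 - \frac{1}{55} \cdot 3724\right) + \frac{1}{48882}\right) \left(- \frac{1}{22959}\right) = \left(\left(3159 - \frac{3724}{55}\right) + \frac{1}{48882}\right) \left(- \frac{1}{22959}\right) = \left(\frac{170021}{55} + \frac{1}{48882}\right) \left(- \frac{1}{22959}\right) = \frac{8310966577}{2688510} \left(- \frac{1}{22959}\right) = - \frac{8310966577}{61725501090}$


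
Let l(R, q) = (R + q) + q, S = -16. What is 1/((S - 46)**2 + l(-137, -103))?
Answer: 1/3501 ≈ 0.00028563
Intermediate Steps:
l(R, q) = R + 2*q
1/((S - 46)**2 + l(-137, -103)) = 1/((-16 - 46)**2 + (-137 + 2*(-103))) = 1/((-62)**2 + (-137 - 206)) = 1/(3844 - 343) = 1/3501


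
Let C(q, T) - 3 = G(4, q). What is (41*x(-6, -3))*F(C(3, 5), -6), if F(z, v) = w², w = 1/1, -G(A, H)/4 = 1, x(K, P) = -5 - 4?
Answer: -369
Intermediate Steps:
x(K, P) = -9
G(A, H) = -4 (G(A, H) = -4*1 = -4)
C(q, T) = -1 (C(q, T) = 3 - 4 = -1)
w = 1
F(z, v) = 1 (F(z, v) = 1² = 1)
(41*x(-6, -3))*F(C(3, 5), -6) = (41*(-9))*1 = -369*1 = -369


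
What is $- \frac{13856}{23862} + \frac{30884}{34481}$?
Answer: $\frac{3160796}{10033971} \approx 0.31501$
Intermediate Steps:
$- \frac{13856}{23862} + \frac{30884}{34481} = \left(-13856\right) \frac{1}{23862} + 30884 \cdot \frac{1}{34481} = - \frac{6928}{11931} + \frac{30884}{34481} = \frac{3160796}{10033971}$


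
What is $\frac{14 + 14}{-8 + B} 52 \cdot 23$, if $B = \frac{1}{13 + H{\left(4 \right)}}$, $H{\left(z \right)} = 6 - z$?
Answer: $- \frac{71760}{17} \approx -4221.2$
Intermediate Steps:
$B = \frac{1}{15}$ ($B = \frac{1}{13 + \left(6 - 4\right)} = \frac{1}{13 + 2} = \frac{1}{15} \approx 0.066667$)
$\frac{14 + 14}{-8 + B} 52 \cdot 23 = \frac{14 + 14}{-8 + \frac{1}{15}} \cdot 52 \cdot 23 = \frac{28}{- \frac{119}{15}} \cdot 1196 = 28 \left(- \frac{15}{119}\right) 1196 = \left(- \frac{60}{17}\right) 1196 = - \frac{71760}{17}$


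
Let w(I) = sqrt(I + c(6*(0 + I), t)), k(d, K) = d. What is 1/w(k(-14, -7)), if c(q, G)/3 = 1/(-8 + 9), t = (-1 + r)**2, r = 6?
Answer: -I*sqrt(11)/11 ≈ -0.30151*I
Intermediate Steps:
t = 25 (t = (-1 + 6)**2 = 5**2 = 25)
c(q, G) = 3 (c(q, G) = 3/(-8 + 9) = 3/1 = 3*1 = 3)
w(I) = sqrt(3 + I) (w(I) = sqrt(I + 3) = sqrt(3 + I))
1/w(k(-14, -7)) = 1/(sqrt(3 - 14)) = 1/(sqrt(-11)) = 1/(I*sqrt(11)) = -I*sqrt(11)/11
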